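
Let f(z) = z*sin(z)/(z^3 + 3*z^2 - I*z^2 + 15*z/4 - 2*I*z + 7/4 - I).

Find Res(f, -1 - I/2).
Write f(z) = P(z)/Q(z) with P(z) = z*sin(z) and Q(z) = z^3 + 3*z^2 - I*z^2 + 15*z/4 - 2*I*z + 7/4 - I.
The denominator factors as Q(z) = (z + 1 - 3*I/2)*(z + 1)*(z + 1 + I/2), so z = -1 - I/2 is a simple zero of Q and P is analytic there; z = -1 - I/2 is therefore a simple pole and
  Res(f, z₀) = P(z₀)/Q'(z₀).

Q'(z) = 3*z^2 + 6*z - 2*I*z + 15/4 - 2*I, so Q'(-1 - I/2) = -1.
P(-1 - I/2) = (1 + I/2)*sin(1 + I/2).

Res(f, -1 - I/2) = ((1 + I/2)*sin(1 + I/2))/(-1) = (-1 - I/2)*sin(1 + I/2)

Final answer: (-1 - I/2)*sin(1 + I/2)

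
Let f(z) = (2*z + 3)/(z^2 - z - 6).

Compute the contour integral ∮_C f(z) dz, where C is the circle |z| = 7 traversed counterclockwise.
By the residue theorem, ∮_C f(z) dz = 2πi · (sum of the residues of f at the poles inside |z| = 7).

The denominator factors as (z + 2)*(z - 3), so the singularities of f are simple poles at z = -2, z = 3.
  |-2|² = 4 < 49 = 7², so this pole is inside the contour.
  |3|² = 9 < 49 = 7², so this pole is inside the contour.

With P(z) = 2*z + 3 and Q(z) = z^2 - z - 6, each pole is simple, so Res(f, z₀) = P(z₀)/Q'(z₀) with Q'(z) = 2*z - 1.
  Res(f, -2) = P(-2)/Q'(-2) = (-1)/(-5) = 1/5
  Res(f, 3) = P(3)/Q'(3) = (9)/(5) = 9/5

Sum of residues inside C: 2
∮_C f(z) dz = 2πi · (2) = 4*I*pi

Final answer: 4*I*pi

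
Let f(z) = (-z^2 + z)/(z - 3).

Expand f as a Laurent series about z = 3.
Put w = z - (3), i.e. z = w + 3. The denominator is w, so it suffices to rewrite the numerator in powers of w.

P(z) = -z^2 + z
P(w + 3) = -6 - 5*w - w^2

Dividing each term by w:
  f = -6/w - 5 - w

Substituting back w = z - 3:
  f(z) = -6/(z - 3) - 5 - (z - 3)

The series is finite because the numerator is a polynomial; the negative powers form the principal part, and the coefficient of 1/(z - 3) gives Res(f, 3) = -6.

Final answer: -6/(z - 3) - 5 - (z - 3)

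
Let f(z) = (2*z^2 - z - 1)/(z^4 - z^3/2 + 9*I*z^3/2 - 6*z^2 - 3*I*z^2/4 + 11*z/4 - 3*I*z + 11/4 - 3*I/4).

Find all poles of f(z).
{-1 - 3*I/2, 1 - 3*I}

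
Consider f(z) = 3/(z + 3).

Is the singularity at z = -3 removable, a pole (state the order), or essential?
Write f(z) = g(z)/(z + 3) with g(z) = 3.
g is entire and g(-3) = 3 ≠ 0, so no factor of (z + 3) cancels: the Laurent expansion of f about z = -3 starts at the power -1, i.e. lim_{z→z₀} (z - z₀) f(z) = 3 is finite and nonzero.
So z = -3 is a pole of order 1.

Final answer: pole of order 1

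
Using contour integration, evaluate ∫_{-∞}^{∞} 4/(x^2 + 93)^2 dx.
2*sqrt(93)*pi/8649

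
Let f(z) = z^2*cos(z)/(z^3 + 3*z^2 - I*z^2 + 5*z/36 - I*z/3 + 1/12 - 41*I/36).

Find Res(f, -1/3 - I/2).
Write f(z) = P(z)/Q(z) with P(z) = z^2*cos(z) and Q(z) = z^3 + 3*z^2 - I*z^2 + 5*z/36 - I*z/3 + 1/12 - 41*I/36.
The denominator factors as Q(z) = (z - 1/3 - I/2)*(z + 3 - I)*(z + 1/3 + I/2), so z = -1/3 - I/2 is a simple zero of Q and P is analytic there; z = -1/3 - I/2 is therefore a simple pole and
  Res(f, z₀) = P(z₀)/Q'(z₀).

Q'(z) = 3*z^2 + 6*z - 2*I*z + 5/36 - I/3, so Q'(-1/3 - I/2) = -59/18 - 5*I/3.
P(-1/3 - I/2) = (-5/36 + I/3)*cos(1/3 + I/2).

Res(f, -1/3 - I/2) = ((-5/36 + I/3)*cos(1/3 + I/2))/(-59/18 - 5*I/3) = (-5/674 - 33*I/337)*cos(1/3 + I/2)

Final answer: (-5/674 - 33*I/337)*cos(1/3 + I/2)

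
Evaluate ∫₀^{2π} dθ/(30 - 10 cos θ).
Call the integral J. The integrand is 2π-periodic and we integrate over a full period, so shifting θ does not change the value (θ → θ + π flips the sign of the trig term). Hence
  J = ∫₀^{2π} dθ/(30 + 10 cos θ).
Put z = e^{iθ}: then cos θ = (z + 1/z)/2, dθ = dz/(iz), and z runs once counterclockwise around |z| = 1:
  J = ∮_{|z|=1} 1/(30 + 10*(z + 1/z)/2) · dz/(iz) = (2/i) ∮_{|z|=1} dz/(10*z^2 + 60*z + 10).
The roots of 10*z^2 + 60*z + 10 are z = (-30 ± sqrt(30^2 - 10^2))/10, with sqrt(800) = 20*sqrt(2); their product is 1, so only z₊ = -3 + 2*sqrt(2) lies inside the unit circle (z₋ = -3 - 2*sqrt(2) lies outside).
z₊ is a simple zero of q(z) = 10*z^2 + 60*z + 10, so Res(1/q, z₊) = 1/q'(z₊) with q'(z) = 20*z + 60; and q'(z₊) = 10*(z₊ - z₋) = 40*sqrt(2).
Therefore J = (2/i) · 2πi · 1/(40*sqrt(2)) = 2*pi/(20*sqrt(2)) = sqrt(2)*pi/20

Final answer: sqrt(2)*pi/20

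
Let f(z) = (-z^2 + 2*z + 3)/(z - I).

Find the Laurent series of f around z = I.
(4 + 2*I)/(z - I) + 2 - 2*I - (z - I)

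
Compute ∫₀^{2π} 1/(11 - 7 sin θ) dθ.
Call the integral J. The integrand is 2π-periodic and we integrate over a full period, so shifting θ does not change the value (θ → θ + π/2 turns sin θ into cos θ; θ → θ + π flips the sign of the trig term). Hence
  J = ∫₀^{2π} dθ/(11 + 7 cos θ).
Put z = e^{iθ}: then cos θ = (z + 1/z)/2, dθ = dz/(iz), and z runs once counterclockwise around |z| = 1:
  J = ∮_{|z|=1} 1/(11 + 7*(z + 1/z)/2) · dz/(iz) = (2/i) ∮_{|z|=1} dz/(7*z^2 + 22*z + 7).
The roots of 7*z^2 + 22*z + 7 are z = (-11 ± sqrt(11^2 - 7^2))/7, with sqrt(72) = 6*sqrt(2); their product is 1, so only z₊ = -11/7 + 6*sqrt(2)/7 lies inside the unit circle (z₋ = -11/7 - 6*sqrt(2)/7 lies outside).
z₊ is a simple zero of q(z) = 7*z^2 + 22*z + 7, so Res(1/q, z₊) = 1/q'(z₊) with q'(z) = 14*z + 22; and q'(z₊) = 7*(z₊ - z₋) = 12*sqrt(2).
Therefore J = (2/i) · 2πi · 1/(12*sqrt(2)) = 2*pi/(6*sqrt(2)) = sqrt(2)*pi/6

Final answer: sqrt(2)*pi/6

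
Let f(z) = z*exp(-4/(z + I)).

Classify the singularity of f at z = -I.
essential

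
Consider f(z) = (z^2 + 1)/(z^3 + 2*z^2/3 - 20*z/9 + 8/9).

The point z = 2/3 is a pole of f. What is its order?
2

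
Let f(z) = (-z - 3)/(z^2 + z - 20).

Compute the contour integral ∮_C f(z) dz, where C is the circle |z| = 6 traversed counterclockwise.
By the residue theorem, ∮_C f(z) dz = 2πi · (sum of the residues of f at the poles inside |z| = 6).

The denominator factors as (z - 4)*(z + 5), so the singularities of f are simple poles at z = 4, z = -5.
  |4|² = 16 < 36 = 6², so this pole is inside the contour.
  |-5|² = 25 < 36 = 6², so this pole is inside the contour.

With P(z) = -z - 3 and Q(z) = z^2 + z - 20, each pole is simple, so Res(f, z₀) = P(z₀)/Q'(z₀) with Q'(z) = 2*z + 1.
  Res(f, 4) = P(4)/Q'(4) = (-7)/(9) = -7/9
  Res(f, -5) = P(-5)/Q'(-5) = (2)/(-9) = -2/9

Sum of residues inside C: -1
∮_C f(z) dz = 2πi · (-1) = -2*I*pi

Final answer: -2*I*pi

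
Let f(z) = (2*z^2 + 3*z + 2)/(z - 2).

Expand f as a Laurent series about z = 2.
Put w = z - (2), i.e. z = w + 2. The denominator is w, so it suffices to rewrite the numerator in powers of w.

P(z) = 2*z^2 + 3*z + 2
P(w + 2) = 16 + 11*w + 2*w^2

Dividing each term by w:
  f = 16/w + 11 + 2*w

Substituting back w = z - 2:
  f(z) = 16/(z - 2) + 11 + 2*(z - 2)

The series is finite because the numerator is a polynomial; the negative powers form the principal part, and the coefficient of 1/(z - 2) gives Res(f, 2) = 16.

Final answer: 16/(z - 2) + 11 + 2*(z - 2)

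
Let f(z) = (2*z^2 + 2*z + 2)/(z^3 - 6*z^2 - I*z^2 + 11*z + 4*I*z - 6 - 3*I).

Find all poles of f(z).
{1, 2 + I, 3}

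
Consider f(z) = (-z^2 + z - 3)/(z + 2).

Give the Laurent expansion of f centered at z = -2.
Put w = z - (-2), i.e. z = w - 2. The denominator is w, so it suffices to rewrite the numerator in powers of w.

P(z) = -z^2 + z - 3
P(w - 2) = -9 + 5*w - w^2

Dividing each term by w:
  f = -9/w + 5 - w

Substituting back w = z + 2:
  f(z) = -9/(z + 2) + 5 - (z + 2)

The series is finite because the numerator is a polynomial; the negative powers form the principal part, and the coefficient of 1/(z + 2) gives Res(f, -2) = -9.

Final answer: -9/(z + 2) + 5 - (z + 2)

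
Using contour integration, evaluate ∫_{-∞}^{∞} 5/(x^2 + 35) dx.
Let f(z) = 5/(z^2 + 35). The denominator has no real zeros and deg Q - deg P = 2 ≥ 2, so the integral of f over the upper semicircle |z| = R tends to 0 as R → ∞. Closing the contour in the upper half-plane,
  ∫_{-∞}^{∞} f(x) dx = 2πi · Σ Res(f, z_k)  over the poles with Im z_k > 0.

Zeros of the denominator: z^2 + 35 = 0 gives z = ±sqrt(35)*I.
Upper half-plane: z = sqrt(35)*I (simple).

Each pole is a simple zero of Q(z) = z^2 + 35, so Res(f, z₀) = P(z₀)/Q'(z₀) with P(z) = 5, Q'(z) = 2*z:
  Res(f, sqrt(35)*I) = (5)/(2*sqrt(35)*I) = -sqrt(35)*I/14

∫_{-∞}^{∞} f(x) dx = 2πi · (-sqrt(35)*I/14) = sqrt(35)*pi/7

Final answer: sqrt(35)*pi/7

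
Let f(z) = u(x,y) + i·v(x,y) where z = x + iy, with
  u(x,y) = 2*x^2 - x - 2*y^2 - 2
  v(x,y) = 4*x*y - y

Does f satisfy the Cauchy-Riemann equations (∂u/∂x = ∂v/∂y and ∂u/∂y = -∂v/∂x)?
∂u/∂x = 4*x - 1
∂v/∂y = 4*x - 1
∂u/∂y = -4*y
∂v/∂x = 4*y
∂u/∂x = ∂v/∂y and ∂u/∂y = -∂v/∂x hold identically; f is analytic.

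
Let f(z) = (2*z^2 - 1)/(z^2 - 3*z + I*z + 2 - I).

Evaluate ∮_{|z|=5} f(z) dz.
By the residue theorem, ∮_C f(z) dz = 2πi · (sum of the residues of f at the poles inside |z| = 5).

The denominator factors as (z - 1)*(z - 2 + I), so the singularities of f are simple poles at z = 1, z = 2 - I.
  |1|² = 1 < 25 = 5², so this pole is inside the contour.
  |2 - I|² = 5 < 25 = 5², so this pole is inside the contour.

With P(z) = 2*z^2 - 1 and Q(z) = z^2 - 3*z + I*z + 2 - I, each pole is simple, so Res(f, z₀) = P(z₀)/Q'(z₀) with Q'(z) = 2*z - 3 + I.
  Res(f, 1) = P(1)/Q'(1) = (1)/(-1 + I) = -1/2 - I/2
  Res(f, 2 - I) = P(2 - I)/Q'(2 - I) = (5 - 8*I)/(1 - I) = 13/2 - 3*I/2

Sum of residues inside C: 6 - 2*I
∮_C f(z) dz = 2πi · (6 - 2*I) = pi*(4 + 12*I)

Final answer: pi*(4 + 12*I)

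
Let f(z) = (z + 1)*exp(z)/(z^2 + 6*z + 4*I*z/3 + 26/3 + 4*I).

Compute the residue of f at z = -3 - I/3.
Write f(z) = P(z)/Q(z) with P(z) = (z + 1)*exp(z) and Q(z) = z^2 + 6*z + 4*I*z/3 + 26/3 + 4*I.
The denominator factors as Q(z) = (z + 3 + I/3)*(z + 3 + I), so z = -3 - I/3 is a simple zero of Q and P is analytic there; z = -3 - I/3 is therefore a simple pole and
  Res(f, z₀) = P(z₀)/Q'(z₀).

Q'(z) = 2*z + 6 + 4*I/3, so Q'(-3 - I/3) = 2*I/3.
P(-3 - I/3) = (-2 - I/3)*exp(-3 - I/3).

Res(f, -3 - I/3) = ((-2 - I/3)*exp(-3 - I/3))/(2*I/3) = (-1/2 + 3*I)*exp(-3 - I/3)

Final answer: (-1/2 + 3*I)*exp(-3 - I/3)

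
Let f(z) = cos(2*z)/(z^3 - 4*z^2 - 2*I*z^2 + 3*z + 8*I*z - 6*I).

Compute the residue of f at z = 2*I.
Write f(z) = P(z)/Q(z) with P(z) = cos(2*z) and Q(z) = z^3 - 4*z^2 - 2*I*z^2 + 3*z + 8*I*z - 6*I.
The denominator factors as Q(z) = (z - 2*I)*(z - 1)*(z - 3), so z = 2*I is a simple zero of Q and P is analytic there; z = 2*I is therefore a simple pole and
  Res(f, z₀) = P(z₀)/Q'(z₀).

Q'(z) = 3*z^2 - 8*z - 4*I*z + 3 + 8*I, so Q'(2*I) = -1 - 8*I.
P(2*I) = cosh(4).

Res(f, 2*I) = (cosh(4))/(-1 - 8*I) = (-1/65 + 8*I/65)*cosh(4)

Final answer: (-1/65 + 8*I/65)*cosh(4)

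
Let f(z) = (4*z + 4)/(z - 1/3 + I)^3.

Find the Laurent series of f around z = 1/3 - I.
(16/3 - 4*I)/(z - 1/3 + I)^3 + 4/(z - 1/3 + I)^2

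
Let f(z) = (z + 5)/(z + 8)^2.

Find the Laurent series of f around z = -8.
Put w = z - (-8), i.e. z = w - 8. The denominator is w^2, so it suffices to rewrite the numerator in powers of w.

P(z) = z + 5
P(w - 8) = -3 + w

Dividing each term by w^2:
  f = -3/w^2 + 1/w

Substituting back w = z + 8:
  f(z) = -3/(z + 8)^2 + 1/(z + 8)

The series is finite because the numerator is a polynomial; the negative powers form the principal part, and the coefficient of 1/(z + 8) gives Res(f, -8) = 1.

Final answer: -3/(z + 8)^2 + 1/(z + 8)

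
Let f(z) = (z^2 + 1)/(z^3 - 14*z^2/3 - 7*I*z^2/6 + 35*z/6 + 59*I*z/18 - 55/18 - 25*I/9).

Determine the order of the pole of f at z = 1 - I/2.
Factor the denominator:
  z^3 - 14*z^2/3 - 7*I*z^2/6 + 35*z/6 + 59*I*z/18 - 55/18 - 25*I/9 = (z - 1 + I/2)*(z - 2/3 - I)*(z - 3 - 2*I/3)

The numerator P(z) = z^2 + 1 has P(1 - I/2) = 7/4 - I ≠ 0, so no factor of (z - 1 + I/2) cancels.
Near z = 1 - I/2 we can therefore write f(z) = g(z)/(z - 1 + I/2) with g analytic at 1 - I/2 and g(1 - I/2) ≠ 0 (g is the numerator divided by the remaining denominator factors).

Hence z = 1 - I/2 is a pole of order 1.

Final answer: 1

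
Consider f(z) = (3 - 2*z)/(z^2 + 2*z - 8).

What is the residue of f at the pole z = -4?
-11/6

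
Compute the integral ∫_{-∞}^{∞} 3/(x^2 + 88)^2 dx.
3*sqrt(22)*pi/7744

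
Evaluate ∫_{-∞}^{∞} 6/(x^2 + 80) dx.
Let f(z) = 6/(z^2 + 80). The denominator has no real zeros and deg Q - deg P = 2 ≥ 2, so the integral of f over the upper semicircle |z| = R tends to 0 as R → ∞. Closing the contour in the upper half-plane,
  ∫_{-∞}^{∞} f(x) dx = 2πi · Σ Res(f, z_k)  over the poles with Im z_k > 0.

Zeros of the denominator: z^2 + 80 = 0 gives z = ±4*sqrt(5)*I.
Upper half-plane: z = 4*sqrt(5)*I (simple).

Each pole is a simple zero of Q(z) = z^2 + 80, so Res(f, z₀) = P(z₀)/Q'(z₀) with P(z) = 6, Q'(z) = 2*z:
  Res(f, 4*sqrt(5)*I) = (6)/(8*sqrt(5)*I) = -3*sqrt(5)*I/20

∫_{-∞}^{∞} f(x) dx = 2πi · (-3*sqrt(5)*I/20) = 3*sqrt(5)*pi/10

Final answer: 3*sqrt(5)*pi/10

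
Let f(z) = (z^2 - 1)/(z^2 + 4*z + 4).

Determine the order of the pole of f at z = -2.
Factor the denominator:
  z^2 + 4*z + 4 = (z + 2)^2

The numerator P(z) = z^2 - 1 has P(-2) = 3 ≠ 0, so no factor of (z + 2) cancels.
Near z = -2 we can therefore write f(z) = g(z)/(z + 2)^2 with g analytic at -2 and g(-2) ≠ 0 (g is just the numerator).

Hence z = -2 is a pole of order 2.

Final answer: 2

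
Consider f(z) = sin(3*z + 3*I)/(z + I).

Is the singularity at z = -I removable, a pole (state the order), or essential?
Let u = z + I. The argument of sin is 3*z + 3*I = 3u, so
  f = sin(3u)/u = ((3u) - (3u)^3/6 + ...)/u = 3 - (9/2)*u^2 + ...
The Laurent expansion about u = 0 has no negative powers; equivalently lim_{z→-I} f(z) = 3 exists and is finite.
So the singularity is removable.

Final answer: removable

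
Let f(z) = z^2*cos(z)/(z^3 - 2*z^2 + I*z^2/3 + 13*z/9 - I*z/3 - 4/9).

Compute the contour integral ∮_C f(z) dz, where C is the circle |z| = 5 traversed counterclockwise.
By the residue theorem, ∮_C f(z) dz = 2πi · (sum of the residues of f at the poles inside |z| = 5).

The denominator factors as (z - 1)*(z - 2/3 + 2*I/3)*(z - 1/3 - I/3), so the singularities of f are simple poles at z = 1, z = 2/3 - 2*I/3, z = 1/3 + I/3.
  |1|² = 1 < 25 = 5², so this pole is inside the contour.
  |2/3 - 2*I/3|² = 8/9 < 25 = 5², so this pole is inside the contour.
  |1/3 + I/3|² = 2/9 < 25 = 5², so this pole is inside the contour.

With P(z) = z^2*cos(z) and Q(z) = z^3 - 2*z^2 + I*z^2/3 + 13*z/9 - I*z/3 - 4/9, each pole is simple, so Res(f, z₀) = P(z₀)/Q'(z₀) with Q'(z) = 3*z^2 - 4*z + 2*I*z/3 + 13/9 - I/3.
  Res(f, 1) = P(1)/Q'(1) = (cos(1))/(4/9 + I/3) = (36/25 - 27*I/25)*cos(1)
  Res(f, 2/3 - 2*I/3) = P(2/3 - 2*I/3)/Q'(2/3 - 2*I/3) = (-8*I*cos(2/3 - 2*I/3)/9)/(-7/9 + I/9) = (-4/25 + 28*I/25)*cos(2/3 - 2*I/3)
  Res(f, 1/3 + I/3) = P(1/3 + I/3)/Q'(1/3 + I/3) = (2*I*cos(1/3 + I/3)/9)/(-1/9 - 7*I/9) = (-7/25 - I/25)*cos(1/3 + I/3)

Sum of residues inside C: (36/25 - 27*I/25)*cos(1) + (-7/25 - I/25)*cos(1/3 + I/3) + (-4/25 + 28*I/25)*cos(2/3 - 2*I/3)
∮_C f(z) dz = 2πi · ((36/25 - 27*I/25)*cos(1) + (-7/25 - I/25)*cos(1/3 + I/3) + (-4/25 + 28*I/25)*cos(2/3 - 2*I/3)) = pi*(-56/25 - 8*I/25)*cos(2/3 - 2*I/3) + pi*(2/25 - 14*I/25)*cos(1/3 + I/3) + pi*(54/25 + 72*I/25)*cos(1)

Final answer: pi*(-56/25 - 8*I/25)*cos(2/3 - 2*I/3) + pi*(2/25 - 14*I/25)*cos(1/3 + I/3) + pi*(54/25 + 72*I/25)*cos(1)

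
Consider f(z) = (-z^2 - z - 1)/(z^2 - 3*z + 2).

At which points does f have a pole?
The singularities of f are the zeros of the denominator. Factoring,
  z^2 - 3*z + 2 = (z - 2)*(z - 1)
so the candidates are z = 2, z = 1.

Check the numerator P(z) = -z^2 - z - 1 at each one:
  P(2) = -7 ≠ 0, so z = 2 is a (simple) pole.
  P(1) = -3 ≠ 0, so z = 1 is a (simple) pole.

Poles of f: {1, 2}

Final answer: {1, 2}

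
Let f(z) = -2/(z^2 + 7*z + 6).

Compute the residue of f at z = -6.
Write f(z) = P(z)/Q(z) with P(z) = -2 and Q(z) = z^2 + 7*z + 6.
The denominator factors as Q(z) = (z + 1)*(z + 6), so z = -6 is a simple zero of Q and P is analytic there; z = -6 is therefore a simple pole and
  Res(f, z₀) = P(z₀)/Q'(z₀).

Q'(z) = 2*z + 7, so Q'(-6) = -5.
P(-6) = -2.

Res(f, -6) = (-2)/(-5) = 2/5

Final answer: 2/5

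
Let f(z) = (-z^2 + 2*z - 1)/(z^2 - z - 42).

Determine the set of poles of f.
The singularities of f are the zeros of the denominator. Factoring,
  z^2 - z - 42 = (z + 6)*(z - 7)
so the candidates are z = -6, z = 7.

Check the numerator P(z) = -z^2 + 2*z - 1 at each one:
  P(-6) = -49 ≠ 0, so z = -6 is a (simple) pole.
  P(7) = -36 ≠ 0, so z = 7 is a (simple) pole.

Poles of f: {-6, 7}

Final answer: {-6, 7}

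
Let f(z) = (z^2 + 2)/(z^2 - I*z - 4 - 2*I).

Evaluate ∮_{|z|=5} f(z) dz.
By the residue theorem, ∮_C f(z) dz = 2πi · (sum of the residues of f at the poles inside |z| = 5).

The denominator factors as (z + 2)*(z - 2 - I), so the singularities of f are simple poles at z = -2, z = 2 + I.
  |-2|² = 4 < 25 = 5², so this pole is inside the contour.
  |2 + I|² = 5 < 25 = 5², so this pole is inside the contour.

With P(z) = z^2 + 2 and Q(z) = z^2 - I*z - 4 - 2*I, each pole is simple, so Res(f, z₀) = P(z₀)/Q'(z₀) with Q'(z) = 2*z - I.
  Res(f, -2) = P(-2)/Q'(-2) = (6)/(-4 - I) = -24/17 + 6*I/17
  Res(f, 2 + I) = P(2 + I)/Q'(2 + I) = (5 + 4*I)/(4 + I) = 24/17 + 11*I/17

Sum of residues inside C: I
∮_C f(z) dz = 2πi · (I) = -2*pi

Final answer: -2*pi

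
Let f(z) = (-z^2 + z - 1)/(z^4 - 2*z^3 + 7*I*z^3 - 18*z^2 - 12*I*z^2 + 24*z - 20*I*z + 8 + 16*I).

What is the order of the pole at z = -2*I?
Factor the denominator:
  z^4 - 2*z^3 + 7*I*z^3 - 18*z^2 - 12*I*z^2 + 24*z - 20*I*z + 8 + 16*I = (z + 2*I)^3*(z - 2 + I)

The numerator P(z) = -z^2 + z - 1 has P(-2*I) = 3 - 2*I ≠ 0, so no factor of (z + 2*I) cancels.
Near z = -2*I we can therefore write f(z) = g(z)/(z + 2*I)^3 with g analytic at -2*I and g(-2*I) ≠ 0 (g is the numerator divided by the remaining denominator factors).

Hence z = -2*I is a pole of order 3.

Final answer: 3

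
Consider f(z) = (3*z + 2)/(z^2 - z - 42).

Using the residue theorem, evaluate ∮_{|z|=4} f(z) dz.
0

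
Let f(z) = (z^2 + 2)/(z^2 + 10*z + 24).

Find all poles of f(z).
The singularities of f are the zeros of the denominator. Factoring,
  z^2 + 10*z + 24 = (z + 6)*(z + 4)
so the candidates are z = -6, z = -4.

Check the numerator P(z) = z^2 + 2 at each one:
  P(-6) = 38 ≠ 0, so z = -6 is a (simple) pole.
  P(-4) = 18 ≠ 0, so z = -4 is a (simple) pole.

Poles of f: {-6, -4}

Final answer: {-6, -4}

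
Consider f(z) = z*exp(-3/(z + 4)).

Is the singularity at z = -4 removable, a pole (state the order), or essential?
Let u = z + 4. Then
  e^(-3/u) = Σ_{k≥0} (-3)^k/(k!·u^k) = 1 - 3/u + 9/(2*u^2) - 9/(2*u^3) + ...
which has infinitely many negative powers of u, so exp(-3/(z + 4)) has an essential singularity at z = -4.
The extra factor z is a nonzero polynomial; if the product had at most a pole at z = -4, dividing by that polynomial would leave exp(-3/(z + 4)) with at most a pole too — contradiction. (Equivalently, the product's Laurent series still has infinitely many negative powers.)
So the singularity is essential.

Final answer: essential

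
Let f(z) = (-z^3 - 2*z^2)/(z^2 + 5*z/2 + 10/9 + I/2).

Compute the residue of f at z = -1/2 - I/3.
Write f(z) = P(z)/Q(z) with P(z) = -z^3 - 2*z^2 and Q(z) = z^2 + 5*z/2 + 10/9 + I/2.
The denominator factors as Q(z) = (z + 1/2 + I/3)*(z + 2 - I/3), so z = -1/2 - I/3 is a simple zero of Q and P is analytic there; z = -1/2 - I/3 is therefore a simple pole and
  Res(f, z₀) = P(z₀)/Q'(z₀).

Q'(z) = 2*z + 5/2, so Q'(-1/2 - I/3) = 3/2 - 2*I/3.
P(-1/2 - I/3) = -23/72 - 49*I/108.

Res(f, -1/2 - I/3) = (-23/72 - 49*I/108)/(3/2 - 2*I/3) = -229/3492 - 193*I/582

Final answer: -229/3492 - 193*I/582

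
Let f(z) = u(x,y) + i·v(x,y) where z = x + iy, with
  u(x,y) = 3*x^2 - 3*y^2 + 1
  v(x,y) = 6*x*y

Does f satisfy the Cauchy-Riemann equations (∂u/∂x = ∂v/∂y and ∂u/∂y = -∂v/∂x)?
∂u/∂x = 6*x
∂v/∂y = 6*x
∂u/∂y = -6*y
∂v/∂x = 6*y
∂u/∂x = ∂v/∂y and ∂u/∂y = -∂v/∂x hold identically; f is analytic.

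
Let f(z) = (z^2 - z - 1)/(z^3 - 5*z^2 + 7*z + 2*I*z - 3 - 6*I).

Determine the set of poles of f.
The singularities of f are the zeros of the denominator. Factoring,
  z^3 - 5*z^2 + 7*z + 2*I*z - 3 - 6*I = (z - 2 + I)*(z - 3)*(z - I)
so the candidates are z = 2 - I, z = 3, z = I.

Check the numerator P(z) = z^2 - z - 1 at each one:
  P(2 - I) = -3*I ≠ 0, so z = 2 - I is a (simple) pole.
  P(3) = 5 ≠ 0, so z = 3 is a (simple) pole.
  P(I) = -2 - I ≠ 0, so z = I is a (simple) pole.

Poles of f: {I, 2 - I, 3}

Final answer: {I, 2 - I, 3}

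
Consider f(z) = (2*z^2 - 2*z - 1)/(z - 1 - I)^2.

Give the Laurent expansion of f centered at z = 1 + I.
Put w = z - (1 + I), i.e. z = w + 1 + I. The denominator is w^2, so it suffices to rewrite the numerator in powers of w.

P(z) = 2*z^2 - 2*z - 1
P(w + 1 + I) = -3 + 2*I + (2 + 4*I)*w + 2*w^2

Dividing each term by w^2:
  f = (-3 + 2*I)/w^2 + (2 + 4*I)/w + 2

Substituting back w = z - 1 - I:
  f(z) = (-3 + 2*I)/(z - 1 - I)^2 + (2 + 4*I)/(z - 1 - I) + 2

The series is finite because the numerator is a polynomial; the negative powers form the principal part, and the coefficient of 1/(z - 1 - I) gives Res(f, 1 + I) = 2 + 4*I.

Final answer: (-3 + 2*I)/(z - 1 - I)^2 + (2 + 4*I)/(z - 1 - I) + 2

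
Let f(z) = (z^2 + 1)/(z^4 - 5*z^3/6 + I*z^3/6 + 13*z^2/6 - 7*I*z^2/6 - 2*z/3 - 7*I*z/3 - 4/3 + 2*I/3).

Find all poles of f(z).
The singularities of f are the zeros of the denominator. Factoring,
  z^4 - 5*z^3/6 + I*z^3/6 + 13*z^2/6 - 7*I*z^2/6 - 2*z/3 - 7*I*z/3 - 4/3 + 2*I/3 = (z - 1/2 - I/2)*(z + 2/3 - I/3)*(z - 1 - I)*(z + 2*I)
so the candidates are z = 1/2 + I/2, z = -2/3 + I/3, z = 1 + I, z = -2*I.

Check the numerator P(z) = z^2 + 1 at each one:
  P(1/2 + I/2) = 1 + I/2 ≠ 0, so z = 1/2 + I/2 is a (simple) pole.
  P(-2/3 + I/3) = 4/3 - 4*I/9 ≠ 0, so z = -2/3 + I/3 is a (simple) pole.
  P(1 + I) = 1 + 2*I ≠ 0, so z = 1 + I is a (simple) pole.
  P(-2*I) = -3 ≠ 0, so z = -2*I is a (simple) pole.

Poles of f: {-2/3 + I/3, -2*I, 1/2 + I/2, 1 + I}

Final answer: {-2/3 + I/3, -2*I, 1/2 + I/2, 1 + I}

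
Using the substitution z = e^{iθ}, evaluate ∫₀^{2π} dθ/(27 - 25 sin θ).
Call the integral J. The integrand is 2π-periodic and we integrate over a full period, so shifting θ does not change the value (θ → θ + π/2 turns sin θ into cos θ; θ → θ + π flips the sign of the trig term). Hence
  J = ∫₀^{2π} dθ/(27 + 25 cos θ).
Put z = e^{iθ}: then cos θ = (z + 1/z)/2, dθ = dz/(iz), and z runs once counterclockwise around |z| = 1:
  J = ∮_{|z|=1} 1/(27 + 25*(z + 1/z)/2) · dz/(iz) = (2/i) ∮_{|z|=1} dz/(25*z^2 + 54*z + 25).
The roots of 25*z^2 + 54*z + 25 are z = (-27 ± sqrt(27^2 - 25^2))/25, with sqrt(104) = 2*sqrt(26); their product is 1, so only z₊ = -27/25 + 2*sqrt(26)/25 lies inside the unit circle (z₋ = -27/25 - 2*sqrt(26)/25 lies outside).
z₊ is a simple zero of q(z) = 25*z^2 + 54*z + 25, so Res(1/q, z₊) = 1/q'(z₊) with q'(z) = 50*z + 54; and q'(z₊) = 25*(z₊ - z₋) = 4*sqrt(26).
Therefore J = (2/i) · 2πi · 1/(4*sqrt(26)) = 2*pi/(2*sqrt(26)) = sqrt(26)*pi/26

Final answer: sqrt(26)*pi/26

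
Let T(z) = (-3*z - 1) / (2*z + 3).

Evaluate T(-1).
2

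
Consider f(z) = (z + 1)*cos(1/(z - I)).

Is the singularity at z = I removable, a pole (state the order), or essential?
essential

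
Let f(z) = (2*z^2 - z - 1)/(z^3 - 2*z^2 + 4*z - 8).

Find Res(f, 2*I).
11/16 - 7*I/16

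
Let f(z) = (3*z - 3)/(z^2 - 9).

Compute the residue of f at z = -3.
Write f(z) = P(z)/Q(z) with P(z) = 3*z - 3 and Q(z) = z^2 - 9.
The denominator factors as Q(z) = (z - 3)*(z + 3), so z = -3 is a simple zero of Q and P is analytic there; z = -3 is therefore a simple pole and
  Res(f, z₀) = P(z₀)/Q'(z₀).

Q'(z) = 2*z, so Q'(-3) = -6.
P(-3) = -12.

Res(f, -3) = (-12)/(-6) = 2

Final answer: 2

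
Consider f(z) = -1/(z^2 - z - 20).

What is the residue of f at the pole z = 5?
Write f(z) = P(z)/Q(z) with P(z) = -1 and Q(z) = z^2 - z - 20.
The denominator factors as Q(z) = (z + 4)*(z - 5), so z = 5 is a simple zero of Q and P is analytic there; z = 5 is therefore a simple pole and
  Res(f, z₀) = P(z₀)/Q'(z₀).

Q'(z) = 2*z - 1, so Q'(5) = 9.
P(5) = -1.

Res(f, 5) = (-1)/(9) = -1/9

Final answer: -1/9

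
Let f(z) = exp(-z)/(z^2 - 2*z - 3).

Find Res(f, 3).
exp(-3)/4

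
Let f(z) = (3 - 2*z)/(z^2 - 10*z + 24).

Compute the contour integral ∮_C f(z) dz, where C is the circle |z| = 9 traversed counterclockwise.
-4*I*pi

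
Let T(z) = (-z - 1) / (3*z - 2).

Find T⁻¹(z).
(2*z - 1)/(3*z + 1)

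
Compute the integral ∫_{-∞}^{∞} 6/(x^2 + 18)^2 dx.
sqrt(2)*pi/36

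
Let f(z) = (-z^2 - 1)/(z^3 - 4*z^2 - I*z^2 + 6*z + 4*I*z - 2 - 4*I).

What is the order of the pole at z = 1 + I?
Factor the denominator:
  z^3 - 4*z^2 - I*z^2 + 6*z + 4*I*z - 2 - 4*I = (z - 1 - I)^2*(z - 2 + I)

The numerator P(z) = -z^2 - 1 has P(1 + I) = -1 - 2*I ≠ 0, so no factor of (z - 1 - I) cancels.
Near z = 1 + I we can therefore write f(z) = g(z)/(z - 1 - I)^2 with g analytic at 1 + I and g(1 + I) ≠ 0 (g is the numerator divided by the remaining denominator factors).

Hence z = 1 + I is a pole of order 2.

Final answer: 2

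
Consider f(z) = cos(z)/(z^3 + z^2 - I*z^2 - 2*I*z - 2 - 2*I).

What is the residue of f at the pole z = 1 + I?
Write f(z) = P(z)/Q(z) with P(z) = cos(z) and Q(z) = z^3 + z^2 - I*z^2 - 2*I*z - 2 - 2*I.
The denominator factors as Q(z) = (z + 1 + I)*(z - 1 - I)*(z + 1 - I), so z = 1 + I is a simple zero of Q and P is analytic there; z = 1 + I is therefore a simple pole and
  Res(f, z₀) = P(z₀)/Q'(z₀).

Q'(z) = 3*z^2 + 2*z - 2*I*z - 2*I, so Q'(1 + I) = 4 + 4*I.
P(1 + I) = cos(1 + I).

Res(f, 1 + I) = (cos(1 + I))/(4 + 4*I) = (1/8 - I/8)*cos(1 + I)

Final answer: (1/8 - I/8)*cos(1 + I)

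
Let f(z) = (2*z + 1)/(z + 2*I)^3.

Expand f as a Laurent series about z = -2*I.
Put w = z - (-2*I), i.e. z = w - 2*I. The denominator is w^3, so it suffices to rewrite the numerator in powers of w.

P(z) = 2*z + 1
P(w - 2*I) = 1 - 4*I + 2*w

Dividing each term by w^3:
  f = (1 - 4*I)/w^3 + 2/w^2

Substituting back w = z + 2*I:
  f(z) = (1 - 4*I)/(z + 2*I)^3 + 2/(z + 2*I)^2

The series is finite because the numerator is a polynomial; the negative powers form the principal part.

Final answer: (1 - 4*I)/(z + 2*I)^3 + 2/(z + 2*I)^2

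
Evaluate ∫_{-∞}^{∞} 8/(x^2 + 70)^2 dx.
Let f(z) = 8/(z^2 + 70)^2. The denominator has no real zeros and deg Q - deg P = 4 ≥ 2, so the integral of f over the upper semicircle |z| = R tends to 0 as R → ∞. Closing the contour in the upper half-plane,
  ∫_{-∞}^{∞} f(x) dx = 2πi · Σ Res(f, z_k)  over the poles with Im z_k > 0.

Zeros of the denominator: z^2 + 70 = 0 gives z = ±sqrt(70)*I.
Upper half-plane: z = sqrt(70)*I (a pole of order 2).

Write f(z) = g(z)/(z - sqrt(70)*I)^2 with g(z) = 8/(z + sqrt(70)*I)^2. For a double pole, Res(f, z₀) = g'(z₀):
  g'(z) = -16/(z + sqrt(70)*I)^3
  Res(f, sqrt(70)*I) = g'(sqrt(70)*I) = -sqrt(70)*I/2450

∫_{-∞}^{∞} f(x) dx = 2πi · (-sqrt(70)*I/2450) = sqrt(70)*pi/1225

Final answer: sqrt(70)*pi/1225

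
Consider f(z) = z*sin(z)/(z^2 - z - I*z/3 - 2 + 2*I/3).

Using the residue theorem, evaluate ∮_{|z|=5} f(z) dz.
By the residue theorem, ∮_C f(z) dz = 2πi · (sum of the residues of f at the poles inside |z| = 5).

The denominator factors as (z + 1 - I/3)*(z - 2), so the singularities of f are simple poles at z = -1 + I/3, z = 2.
  |-1 + I/3|² = 10/9 < 25 = 5², so this pole is inside the contour.
  |2|² = 4 < 25 = 5², so this pole is inside the contour.

With P(z) = z*sin(z) and Q(z) = z^2 - z - I*z/3 - 2 + 2*I/3, each pole is simple, so Res(f, z₀) = P(z₀)/Q'(z₀) with Q'(z) = 2*z - 1 - I/3.
  Res(f, -1 + I/3) = P(-1 + I/3)/Q'(-1 + I/3) = ((1 - I/3)*sin(1 - I/3))/(-3 + I/3) = (-14/41 + 3*I/41)*sin(1 - I/3)
  Res(f, 2) = P(2)/Q'(2) = (2*sin(2))/(3 - I/3) = (27/41 + 3*I/41)*sin(2)

Sum of residues inside C: (27/41 + 3*I/41)*sin(2) + (-14/41 + 3*I/41)*sin(1 - I/3)
∮_C f(z) dz = 2πi · ((27/41 + 3*I/41)*sin(2) + (-14/41 + 3*I/41)*sin(1 - I/3)) = pi*(-6/41 - 28*I/41)*sin(1 - I/3) + pi*(-6/41 + 54*I/41)*sin(2)

Final answer: pi*(-6/41 - 28*I/41)*sin(1 - I/3) + pi*(-6/41 + 54*I/41)*sin(2)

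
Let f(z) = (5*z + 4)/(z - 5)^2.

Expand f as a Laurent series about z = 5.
Put w = z - (5), i.e. z = w + 5. The denominator is w^2, so it suffices to rewrite the numerator in powers of w.

P(z) = 5*z + 4
P(w + 5) = 29 + 5*w

Dividing each term by w^2:
  f = 29/w^2 + 5/w

Substituting back w = z - 5:
  f(z) = 29/(z - 5)^2 + 5/(z - 5)

The series is finite because the numerator is a polynomial; the negative powers form the principal part, and the coefficient of 1/(z - 5) gives Res(f, 5) = 5.

Final answer: 29/(z - 5)^2 + 5/(z - 5)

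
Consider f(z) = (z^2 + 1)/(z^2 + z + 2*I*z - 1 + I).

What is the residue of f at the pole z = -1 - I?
Write f(z) = P(z)/Q(z) with P(z) = z^2 + 1 and Q(z) = z^2 + z + 2*I*z - 1 + I.
The denominator factors as Q(z) = (z + I)*(z + 1 + I), so z = -1 - I is a simple zero of Q and P is analytic there; z = -1 - I is therefore a simple pole and
  Res(f, z₀) = P(z₀)/Q'(z₀).

Q'(z) = 2*z + 1 + 2*I, so Q'(-1 - I) = -1.
P(-1 - I) = 1 + 2*I.

Res(f, -1 - I) = (1 + 2*I)/(-1) = -1 - 2*I

Final answer: -1 - 2*I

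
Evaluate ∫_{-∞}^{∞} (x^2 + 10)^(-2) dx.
Let f(z) = (z^2 + 10)^(-2). The denominator has no real zeros and deg Q - deg P = 4 ≥ 2, so the integral of f over the upper semicircle |z| = R tends to 0 as R → ∞. Closing the contour in the upper half-plane,
  ∫_{-∞}^{∞} f(x) dx = 2πi · Σ Res(f, z_k)  over the poles with Im z_k > 0.

Zeros of the denominator: z^2 + 10 = 0 gives z = ±sqrt(10)*I.
Upper half-plane: z = sqrt(10)*I (a pole of order 2).

Write f(z) = g(z)/(z - sqrt(10)*I)^2 with g(z) = (z + sqrt(10)*I)^(-2). For a double pole, Res(f, z₀) = g'(z₀):
  g'(z) = -2/(z + sqrt(10)*I)^3
  Res(f, sqrt(10)*I) = g'(sqrt(10)*I) = -sqrt(10)*I/400

∫_{-∞}^{∞} f(x) dx = 2πi · (-sqrt(10)*I/400) = sqrt(10)*pi/200

Final answer: sqrt(10)*pi/200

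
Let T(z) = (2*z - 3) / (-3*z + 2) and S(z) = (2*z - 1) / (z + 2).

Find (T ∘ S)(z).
(T ∘ S)(z) = T(S(z)) = ((2)*S(z) + (-3))/((-3)*S(z) + (2)). Multiply numerator and denominator by z + 2:
  numerator:   (2)*(2*z - 1) + (-3)*(z + 2) = z - 8
  denominator: (-3)*(2*z - 1) + (2)*(z + 2) = -4*z + 7
(T ∘ S)(z) = (z - 8)/(-4*z + 7) = (-z + 8)/(4*z - 7)

Final answer: (-z + 8)/(4*z - 7)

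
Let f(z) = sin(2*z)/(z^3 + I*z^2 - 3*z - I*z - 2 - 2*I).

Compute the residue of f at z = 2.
Write f(z) = P(z)/Q(z) with P(z) = sin(2*z) and Q(z) = z^3 + I*z^2 - 3*z - I*z - 2 - 2*I.
The denominator factors as Q(z) = (z - 2)*(z + 1)*(z + 1 + I), so z = 2 is a simple zero of Q and P is analytic there; z = 2 is therefore a simple pole and
  Res(f, z₀) = P(z₀)/Q'(z₀).

Q'(z) = 3*z^2 + 2*I*z - 3 - I, so Q'(2) = 9 + 3*I.
P(2) = sin(4).

Res(f, 2) = (sin(4))/(9 + 3*I) = (1/10 - I/30)*sin(4)

Final answer: (1/10 - I/30)*sin(4)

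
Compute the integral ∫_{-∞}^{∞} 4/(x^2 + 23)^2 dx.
Let f(z) = 4/(z^2 + 23)^2. The denominator has no real zeros and deg Q - deg P = 4 ≥ 2, so the integral of f over the upper semicircle |z| = R tends to 0 as R → ∞. Closing the contour in the upper half-plane,
  ∫_{-∞}^{∞} f(x) dx = 2πi · Σ Res(f, z_k)  over the poles with Im z_k > 0.

Zeros of the denominator: z^2 + 23 = 0 gives z = ±sqrt(23)*I.
Upper half-plane: z = sqrt(23)*I (a pole of order 2).

Write f(z) = g(z)/(z - sqrt(23)*I)^2 with g(z) = 4/(z + sqrt(23)*I)^2. For a double pole, Res(f, z₀) = g'(z₀):
  g'(z) = -8/(z + sqrt(23)*I)^3
  Res(f, sqrt(23)*I) = g'(sqrt(23)*I) = -sqrt(23)*I/529

∫_{-∞}^{∞} f(x) dx = 2πi · (-sqrt(23)*I/529) = 2*sqrt(23)*pi/529

Final answer: 2*sqrt(23)*pi/529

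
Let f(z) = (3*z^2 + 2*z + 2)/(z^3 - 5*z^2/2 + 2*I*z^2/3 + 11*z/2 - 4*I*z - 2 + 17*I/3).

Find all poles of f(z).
{-2*I, 1 - 2*I/3, 3/2 + 2*I}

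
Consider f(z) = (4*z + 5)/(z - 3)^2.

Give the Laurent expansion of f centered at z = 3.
Put w = z - (3), i.e. z = w + 3. The denominator is w^2, so it suffices to rewrite the numerator in powers of w.

P(z) = 4*z + 5
P(w + 3) = 17 + 4*w

Dividing each term by w^2:
  f = 17/w^2 + 4/w

Substituting back w = z - 3:
  f(z) = 17/(z - 3)^2 + 4/(z - 3)

The series is finite because the numerator is a polynomial; the negative powers form the principal part, and the coefficient of 1/(z - 3) gives Res(f, 3) = 4.

Final answer: 17/(z - 3)^2 + 4/(z - 3)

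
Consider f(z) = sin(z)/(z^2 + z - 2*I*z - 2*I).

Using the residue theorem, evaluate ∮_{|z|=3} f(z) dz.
By the residue theorem, ∮_C f(z) dz = 2πi · (sum of the residues of f at the poles inside |z| = 3).

The denominator factors as (z - 2*I)*(z + 1), so the singularities of f are simple poles at z = 2*I, z = -1.
  |2*I|² = 4 < 9 = 3², so this pole is inside the contour.
  |-1|² = 1 < 9 = 3², so this pole is inside the contour.

With P(z) = sin(z) and Q(z) = z^2 + z - 2*I*z - 2*I, each pole is simple, so Res(f, z₀) = P(z₀)/Q'(z₀) with Q'(z) = 2*z + 1 - 2*I.
  Res(f, 2*I) = P(2*I)/Q'(2*I) = (I*sinh(2))/(1 + 2*I) = (2/5 + I/5)*sinh(2)
  Res(f, -1) = P(-1)/Q'(-1) = (-sin(1))/(-1 - 2*I) = (1/5 - 2*I/5)*sin(1)

Sum of residues inside C: (1/5 - 2*I/5)*sin(1) + (2/5 + I/5)*sinh(2)
∮_C f(z) dz = 2πi · ((1/5 - 2*I/5)*sin(1) + (2/5 + I/5)*sinh(2)) = pi*(4/5 + 2*I/5)*sin(1) + pi*(-2/5 + 4*I/5)*sinh(2)

Final answer: pi*(4/5 + 2*I/5)*sin(1) + pi*(-2/5 + 4*I/5)*sinh(2)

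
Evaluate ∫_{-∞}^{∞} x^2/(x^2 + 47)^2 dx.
Let f(z) = z^2/(z^2 + 47)^2. The denominator has no real zeros and deg Q - deg P = 2 ≥ 2, so the integral of f over the upper semicircle |z| = R tends to 0 as R → ∞. Closing the contour in the upper half-plane,
  ∫_{-∞}^{∞} f(x) dx = 2πi · Σ Res(f, z_k)  over the poles with Im z_k > 0.

Zeros of the denominator: z^2 + 47 = 0 gives z = ±sqrt(47)*I.
Upper half-plane: z = sqrt(47)*I (a pole of order 2).

Write f(z) = g(z)/(z - sqrt(47)*I)^2 with g(z) = z^2/(z + sqrt(47)*I)^2. For a double pole, Res(f, z₀) = g'(z₀):
  g'(z) = 2*sqrt(47)*I*z/(z + sqrt(47)*I)^3
  Res(f, sqrt(47)*I) = g'(sqrt(47)*I) = -sqrt(47)*I/188

∫_{-∞}^{∞} f(x) dx = 2πi · (-sqrt(47)*I/188) = sqrt(47)*pi/94

Final answer: sqrt(47)*pi/94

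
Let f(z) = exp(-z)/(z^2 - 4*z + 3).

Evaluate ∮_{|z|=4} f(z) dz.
-I*pi*exp(-1) + I*pi*exp(-3)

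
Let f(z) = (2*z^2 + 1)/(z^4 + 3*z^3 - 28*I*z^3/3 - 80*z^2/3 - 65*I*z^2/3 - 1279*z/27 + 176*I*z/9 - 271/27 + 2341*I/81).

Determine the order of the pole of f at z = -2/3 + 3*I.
3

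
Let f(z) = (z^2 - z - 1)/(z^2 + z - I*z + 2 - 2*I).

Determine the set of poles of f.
The singularities of f are the zeros of the denominator. Factoring,
  z^2 + z - I*z + 2 - 2*I = (z - 2*I)*(z + 1 + I)
so the candidates are z = 2*I, z = -1 - I.

Check the numerator P(z) = z^2 - z - 1 at each one:
  P(2*I) = -5 - 2*I ≠ 0, so z = 2*I is a (simple) pole.
  P(-1 - I) = 3*I ≠ 0, so z = -1 - I is a (simple) pole.

Poles of f: {-1 - I, 2*I}

Final answer: {-1 - I, 2*I}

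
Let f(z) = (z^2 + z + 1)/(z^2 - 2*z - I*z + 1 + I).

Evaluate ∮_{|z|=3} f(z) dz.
pi*(-2 + 6*I)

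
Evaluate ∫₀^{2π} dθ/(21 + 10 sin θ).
Call the integral J. The integrand is 2π-periodic and we integrate over a full period, so shifting θ does not change the value (θ → θ + π/2 turns sin θ into cos θ). Hence
  J = ∫₀^{2π} dθ/(21 + 10 cos θ).
Put z = e^{iθ}: then cos θ = (z + 1/z)/2, dθ = dz/(iz), and z runs once counterclockwise around |z| = 1:
  J = ∮_{|z|=1} 1/(21 + 10*(z + 1/z)/2) · dz/(iz) = (2/i) ∮_{|z|=1} dz/(10*z^2 + 42*z + 10).
The roots of 10*z^2 + 42*z + 10 are z = (-21 ± sqrt(21^2 - 10^2))/10, with sqrt(341) = sqrt(341); their product is 1, so only z₊ = -21/10 + sqrt(341)/10 lies inside the unit circle (z₋ = -21/10 - sqrt(341)/10 lies outside).
z₊ is a simple zero of q(z) = 10*z^2 + 42*z + 10, so Res(1/q, z₊) = 1/q'(z₊) with q'(z) = 20*z + 42; and q'(z₊) = 10*(z₊ - z₋) = 2*sqrt(341).
Therefore J = (2/i) · 2πi · 1/(2*sqrt(341)) = 2*pi/(sqrt(341)) = 2*sqrt(341)*pi/341

Final answer: 2*sqrt(341)*pi/341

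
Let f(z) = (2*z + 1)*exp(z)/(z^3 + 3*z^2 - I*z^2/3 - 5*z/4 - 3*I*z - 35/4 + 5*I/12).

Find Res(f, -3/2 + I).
Write f(z) = P(z)/Q(z) with P(z) = (2*z + 1)*exp(z) and Q(z) = z^3 + 3*z^2 - I*z^2/3 - 5*z/4 - 3*I*z - 35/4 + 5*I/12.
The denominator factors as Q(z) = (z + 3/2 - I)*(z + 3 + I)*(z - 3/2 - I/3), so z = -3/2 + I is a simple zero of Q and P is analytic there; z = -3/2 + I is therefore a simple pole and
  Res(f, z₀) = P(z₀)/Q'(z₀).

Q'(z) = 3*z^2 + 6*z - 2*I*z/3 - 5/4 - 3*I, so Q'(-3/2 + I) = -35/6 - 5*I.
P(-3/2 + I) = (-2 + 2*I)*exp(-3/2 + I).

Res(f, -3/2 + I) = ((-2 + 2*I)*exp(-3/2 + I))/(-35/6 - 5*I) = (12/425 - 156*I/425)*exp(-3/2 + I)

Final answer: (12/425 - 156*I/425)*exp(-3/2 + I)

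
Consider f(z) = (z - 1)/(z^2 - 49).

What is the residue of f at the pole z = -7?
4/7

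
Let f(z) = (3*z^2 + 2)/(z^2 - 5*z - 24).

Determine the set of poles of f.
The singularities of f are the zeros of the denominator. Factoring,
  z^2 - 5*z - 24 = (z + 3)*(z - 8)
so the candidates are z = -3, z = 8.

Check the numerator P(z) = 3*z^2 + 2 at each one:
  P(-3) = 29 ≠ 0, so z = -3 is a (simple) pole.
  P(8) = 194 ≠ 0, so z = 8 is a (simple) pole.

Poles of f: {-3, 8}

Final answer: {-3, 8}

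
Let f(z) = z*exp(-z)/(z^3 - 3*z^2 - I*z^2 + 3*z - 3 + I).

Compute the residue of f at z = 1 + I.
Write f(z) = P(z)/Q(z) with P(z) = z*exp(-z) and Q(z) = z^3 - 3*z^2 - I*z^2 + 3*z - 3 + I.
The denominator factors as Q(z) = (z - 2 - I)*(z - 1 - I)*(z + I), so z = 1 + I is a simple zero of Q and P is analytic there; z = 1 + I is therefore a simple pole and
  Res(f, z₀) = P(z₀)/Q'(z₀).

Q'(z) = 3*z^2 - 6*z - 2*I*z + 3, so Q'(1 + I) = -1 - 2*I.
P(1 + I) = (1 + I)*exp(-1 - I).

Res(f, 1 + I) = ((1 + I)*exp(-1 - I))/(-1 - 2*I) = (-3/5 + I/5)*exp(-1 - I)

Final answer: (-3/5 + I/5)*exp(-1 - I)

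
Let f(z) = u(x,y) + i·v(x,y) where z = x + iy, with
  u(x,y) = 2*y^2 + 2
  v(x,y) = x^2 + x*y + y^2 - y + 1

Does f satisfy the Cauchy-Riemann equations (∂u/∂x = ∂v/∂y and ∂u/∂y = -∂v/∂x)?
∂u/∂x = 0
∂v/∂y = x + 2*y - 1
∂u/∂y = 4*y
∂v/∂x = 2*x + y
∂u/∂x ≠ ∂v/∂y and ∂u/∂y ≠ -∂v/∂x; the Cauchy-Riemann equations are not satisfied, so f is not analytic.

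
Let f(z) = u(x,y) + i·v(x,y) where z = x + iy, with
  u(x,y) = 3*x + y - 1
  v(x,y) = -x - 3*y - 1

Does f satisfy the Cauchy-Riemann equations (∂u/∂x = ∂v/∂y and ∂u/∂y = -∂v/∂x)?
∂u/∂x = 3
∂v/∂y = -3
∂u/∂y = 1
∂v/∂x = -1
∂u/∂x ≠ ∂v/∂y; the Cauchy-Riemann equations are not satisfied, so f is not analytic.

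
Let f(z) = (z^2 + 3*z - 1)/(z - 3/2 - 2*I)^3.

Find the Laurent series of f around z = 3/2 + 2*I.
Put w = z - (3/2 + 2*I), i.e. z = w + 3/2 + 2*I. The denominator is w^3, so it suffices to rewrite the numerator in powers of w.

P(z) = z^2 + 3*z - 1
P(w + 3/2 + 2*I) = 7/4 + 12*I + (6 + 4*I)*w + w^2

Dividing each term by w^3:
  f = (7/4 + 12*I)/w^3 + (6 + 4*I)/w^2 + 1/w

Substituting back w = z - 3/2 - 2*I:
  f(z) = (7/4 + 12*I)/(z - 3/2 - 2*I)^3 + (6 + 4*I)/(z - 3/2 - 2*I)^2 + 1/(z - 3/2 - 2*I)

The series is finite because the numerator is a polynomial; the negative powers form the principal part, and the coefficient of 1/(z - 3/2 - 2*I) gives Res(f, 3/2 + 2*I) = 1.

Final answer: (7/4 + 12*I)/(z - 3/2 - 2*I)^3 + (6 + 4*I)/(z - 3/2 - 2*I)^2 + 1/(z - 3/2 - 2*I)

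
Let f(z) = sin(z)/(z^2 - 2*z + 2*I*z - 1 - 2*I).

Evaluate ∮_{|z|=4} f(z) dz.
By the residue theorem, ∮_C f(z) dz = 2πi · (sum of the residues of f at the poles inside |z| = 4).

The denominator factors as (z - 2 + I)*(z + I), so the singularities of f are simple poles at z = 2 - I, z = -I.
  |2 - I|² = 5 < 16 = 4², so this pole is inside the contour.
  |-I|² = 1 < 16 = 4², so this pole is inside the contour.

With P(z) = sin(z) and Q(z) = z^2 - 2*z + 2*I*z - 1 - 2*I, each pole is simple, so Res(f, z₀) = P(z₀)/Q'(z₀) with Q'(z) = 2*z - 2 + 2*I.
  Res(f, 2 - I) = P(2 - I)/Q'(2 - I) = (sin(2 - I))/(2) = sin(2 - I)/2
  Res(f, -I) = P(-I)/Q'(-I) = (-I*sinh(1))/(-2) = I*sinh(1)/2

Sum of residues inside C: sin(2 - I)/2 + I*sinh(1)/2
∮_C f(z) dz = 2πi · (sin(2 - I)/2 + I*sinh(1)/2) = -pi*sinh(1) + I*pi*sin(2 - I)

Final answer: -pi*sinh(1) + I*pi*sin(2 - I)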